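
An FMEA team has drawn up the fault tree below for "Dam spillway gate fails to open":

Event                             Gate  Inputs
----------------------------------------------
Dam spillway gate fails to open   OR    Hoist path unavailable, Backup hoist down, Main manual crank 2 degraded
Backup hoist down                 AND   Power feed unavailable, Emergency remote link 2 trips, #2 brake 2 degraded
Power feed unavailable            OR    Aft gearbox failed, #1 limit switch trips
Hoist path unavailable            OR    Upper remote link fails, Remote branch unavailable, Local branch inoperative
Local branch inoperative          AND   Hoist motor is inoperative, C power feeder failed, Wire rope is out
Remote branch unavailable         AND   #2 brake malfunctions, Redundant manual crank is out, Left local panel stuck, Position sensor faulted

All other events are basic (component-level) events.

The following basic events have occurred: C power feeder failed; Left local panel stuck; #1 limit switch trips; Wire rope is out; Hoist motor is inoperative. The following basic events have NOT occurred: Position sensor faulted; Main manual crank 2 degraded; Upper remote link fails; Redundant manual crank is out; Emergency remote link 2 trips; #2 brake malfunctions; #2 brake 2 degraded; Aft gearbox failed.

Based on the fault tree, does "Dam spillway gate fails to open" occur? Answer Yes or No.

Yes

Remote branch unavailable [AND]: #2 brake malfunctions=not, Redundant manual crank is out=not, Left local panel stuck=occurs, Position sensor faulted=not → not all inputs occur → does not occur.
Local branch inoperative [AND]: Hoist motor is inoperative=occurs, C power feeder failed=occurs, Wire rope is out=occurs → all inputs occur → occurs.
Hoist path unavailable [OR]: Upper remote link fails=not, Remote branch unavailable=not, Local branch inoperative=occurs → at least one input occurs → occurs.
Power feed unavailable [OR]: Aft gearbox failed=not, #1 limit switch trips=occurs → at least one input occurs → occurs.
Backup hoist down [AND]: Power feed unavailable=occurs, Emergency remote link 2 trips=not, #2 brake 2 degraded=not → not all inputs occur → does not occur.
Dam spillway gate fails to open [OR]: Hoist path unavailable=occurs, Backup hoist down=not, Main manual crank 2 degraded=not → at least one input occurs → occurs.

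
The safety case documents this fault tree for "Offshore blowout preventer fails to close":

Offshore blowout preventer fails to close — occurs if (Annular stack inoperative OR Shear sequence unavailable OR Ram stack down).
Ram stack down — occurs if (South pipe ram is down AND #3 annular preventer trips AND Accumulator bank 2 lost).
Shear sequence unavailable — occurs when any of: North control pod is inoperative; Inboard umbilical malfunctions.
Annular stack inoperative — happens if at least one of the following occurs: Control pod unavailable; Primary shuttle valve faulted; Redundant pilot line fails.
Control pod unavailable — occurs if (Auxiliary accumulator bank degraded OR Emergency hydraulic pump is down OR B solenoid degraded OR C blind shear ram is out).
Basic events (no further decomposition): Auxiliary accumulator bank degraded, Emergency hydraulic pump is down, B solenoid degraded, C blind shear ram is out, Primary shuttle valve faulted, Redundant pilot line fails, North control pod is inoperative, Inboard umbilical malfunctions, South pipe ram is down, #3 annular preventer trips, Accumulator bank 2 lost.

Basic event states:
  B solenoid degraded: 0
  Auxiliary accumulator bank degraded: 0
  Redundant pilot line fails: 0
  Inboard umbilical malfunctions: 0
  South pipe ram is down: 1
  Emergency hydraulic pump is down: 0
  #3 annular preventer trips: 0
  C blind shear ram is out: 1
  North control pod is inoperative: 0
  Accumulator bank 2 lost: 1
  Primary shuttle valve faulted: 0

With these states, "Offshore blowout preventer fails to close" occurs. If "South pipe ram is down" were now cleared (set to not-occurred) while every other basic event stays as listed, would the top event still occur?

Counterfactual: set "South pipe ram is down" to not occurred.
Control pod unavailable [OR]: Auxiliary accumulator bank degraded=not, Emergency hydraulic pump is down=not, B solenoid degraded=not, C blind shear ram is out=occurs → at least one input occurs → occurs.
Annular stack inoperative [OR]: Control pod unavailable=occurs, Primary shuttle valve faulted=not, Redundant pilot line fails=not → at least one input occurs → occurs.
Shear sequence unavailable [OR]: North control pod is inoperative=not, Inboard umbilical malfunctions=not → no input occurs → does not occur.
Ram stack down [AND]: South pipe ram is down=not, #3 annular preventer trips=not, Accumulator bank 2 lost=occurs → not all inputs occur → does not occur.
Offshore blowout preventer fails to close [OR]: Annular stack inoperative=occurs, Shear sequence unavailable=not, Ram stack down=not → at least one input occurs → occurs.

Yes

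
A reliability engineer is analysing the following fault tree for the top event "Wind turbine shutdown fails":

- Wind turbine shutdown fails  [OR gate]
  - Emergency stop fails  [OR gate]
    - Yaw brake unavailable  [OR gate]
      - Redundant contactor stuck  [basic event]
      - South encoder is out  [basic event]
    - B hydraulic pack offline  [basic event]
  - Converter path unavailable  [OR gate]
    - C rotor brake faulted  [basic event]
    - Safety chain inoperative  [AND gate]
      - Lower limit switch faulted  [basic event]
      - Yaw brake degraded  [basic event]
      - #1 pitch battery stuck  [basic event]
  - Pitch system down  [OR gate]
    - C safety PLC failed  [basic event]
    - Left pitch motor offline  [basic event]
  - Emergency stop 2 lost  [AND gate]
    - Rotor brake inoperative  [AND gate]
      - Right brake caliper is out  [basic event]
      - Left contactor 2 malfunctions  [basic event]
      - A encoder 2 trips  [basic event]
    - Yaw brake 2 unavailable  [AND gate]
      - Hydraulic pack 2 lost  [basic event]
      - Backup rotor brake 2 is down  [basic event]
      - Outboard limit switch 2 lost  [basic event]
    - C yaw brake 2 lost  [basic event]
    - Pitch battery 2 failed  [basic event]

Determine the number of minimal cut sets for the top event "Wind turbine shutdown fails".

Yaw brake unavailable [OR]: union of children's cut sets → 2 cut set(s).
Emergency stop fails [OR]: union of children's cut sets → 3 cut set(s).
Safety chain inoperative [AND]: one cut set from each child combined → 1 × 1 × 1 = 1 cut set(s).
Converter path unavailable [OR]: union of children's cut sets → 2 cut set(s).
Pitch system down [OR]: union of children's cut sets → 2 cut set(s).
Rotor brake inoperative [AND]: one cut set from each child combined → 1 × 1 × 1 = 1 cut set(s).
Yaw brake 2 unavailable [AND]: one cut set from each child combined → 1 × 1 × 1 = 1 cut set(s).
Emergency stop 2 lost [AND]: one cut set from each child combined → 1 × 1 × 1 × 1 = 1 cut set(s).
Wind turbine shutdown fails [OR]: union of children's cut sets → 8 cut set(s).
Minimal cut sets: {Redundant contactor stuck}; {South encoder is out}; {B hydraulic pack offline}; {C rotor brake faulted}; {#1 pitch battery stuck, Lower limit switch faulted, Yaw brake degraded}; {C safety PLC failed}; {Left pitch motor offline}; {A encoder 2 trips, Backup rotor brake 2 is down, C yaw brake 2 lost, Hydraulic pack 2 lost, Left contactor 2 malfunctions, Outboard limit switch 2 lost, Pitch battery 2 failed, Right brake caliper is out}.

8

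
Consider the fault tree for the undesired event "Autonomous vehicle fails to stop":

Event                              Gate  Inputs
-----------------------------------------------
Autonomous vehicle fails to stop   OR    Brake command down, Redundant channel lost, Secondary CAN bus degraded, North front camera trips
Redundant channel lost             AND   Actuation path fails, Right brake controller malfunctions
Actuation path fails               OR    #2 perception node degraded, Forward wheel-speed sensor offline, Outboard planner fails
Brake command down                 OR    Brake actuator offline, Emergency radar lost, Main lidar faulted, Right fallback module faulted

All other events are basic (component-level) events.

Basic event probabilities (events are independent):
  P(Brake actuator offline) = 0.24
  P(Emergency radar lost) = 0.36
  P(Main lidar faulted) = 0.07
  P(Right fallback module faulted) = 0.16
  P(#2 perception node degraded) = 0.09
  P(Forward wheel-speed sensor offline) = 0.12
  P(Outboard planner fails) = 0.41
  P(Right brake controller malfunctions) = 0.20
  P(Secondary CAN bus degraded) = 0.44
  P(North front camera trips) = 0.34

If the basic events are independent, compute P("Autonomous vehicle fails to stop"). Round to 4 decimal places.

P(Brake command down) [OR] = 1 − (1−0.24) × (1−0.36) × (1−0.07) × (1−0.16) = 0.620024
P(Actuation path fails) [OR] = 1 − (1−0.09) × (1−0.12) × (1−0.41) = 0.527528
P(Redundant channel lost) [AND] = 0.527528 × 0.20 = 0.105506
P(Autonomous vehicle fails to stop) [OR] = 1 − (1−0.620024) × (1−0.105506) × (1−0.44) × (1−0.34) = 0.874378
Rounded to 4 decimal places: P(Autonomous vehicle fails to stop) ≈ 0.8744.

0.8744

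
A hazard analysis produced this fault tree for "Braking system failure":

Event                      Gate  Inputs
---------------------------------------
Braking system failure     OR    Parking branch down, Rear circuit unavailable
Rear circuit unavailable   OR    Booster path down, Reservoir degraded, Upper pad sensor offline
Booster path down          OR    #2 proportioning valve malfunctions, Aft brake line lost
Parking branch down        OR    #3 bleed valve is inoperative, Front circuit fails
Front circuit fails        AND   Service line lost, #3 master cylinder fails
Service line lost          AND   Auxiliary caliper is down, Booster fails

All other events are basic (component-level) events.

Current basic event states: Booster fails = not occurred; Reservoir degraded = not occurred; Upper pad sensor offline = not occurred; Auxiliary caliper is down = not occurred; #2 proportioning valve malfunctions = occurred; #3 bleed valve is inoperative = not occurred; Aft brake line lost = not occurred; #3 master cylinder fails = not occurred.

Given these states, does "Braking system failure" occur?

Service line lost [AND]: Auxiliary caliper is down=not, Booster fails=not → not all inputs occur → does not occur.
Front circuit fails [AND]: Service line lost=not, #3 master cylinder fails=not → not all inputs occur → does not occur.
Parking branch down [OR]: #3 bleed valve is inoperative=not, Front circuit fails=not → no input occurs → does not occur.
Booster path down [OR]: #2 proportioning valve malfunctions=occurs, Aft brake line lost=not → at least one input occurs → occurs.
Rear circuit unavailable [OR]: Booster path down=occurs, Reservoir degraded=not, Upper pad sensor offline=not → at least one input occurs → occurs.
Braking system failure [OR]: Parking branch down=not, Rear circuit unavailable=occurs → at least one input occurs → occurs.

Yes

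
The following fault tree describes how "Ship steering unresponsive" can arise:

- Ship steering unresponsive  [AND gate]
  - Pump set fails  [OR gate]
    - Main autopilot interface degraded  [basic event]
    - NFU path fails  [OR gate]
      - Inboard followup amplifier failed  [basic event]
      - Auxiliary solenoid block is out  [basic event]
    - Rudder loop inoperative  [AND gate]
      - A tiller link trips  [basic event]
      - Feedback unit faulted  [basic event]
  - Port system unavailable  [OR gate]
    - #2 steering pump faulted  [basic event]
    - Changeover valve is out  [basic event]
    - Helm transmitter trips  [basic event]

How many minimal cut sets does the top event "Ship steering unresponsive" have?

NFU path fails [OR]: union of children's cut sets → 2 cut set(s).
Rudder loop inoperative [AND]: one cut set from each child combined → 1 × 1 = 1 cut set(s).
Pump set fails [OR]: union of children's cut sets → 4 cut set(s).
Port system unavailable [OR]: union of children's cut sets → 3 cut set(s).
Ship steering unresponsive [AND]: one cut set from each child combined → 4 × 3 = 12 cut set(s).

12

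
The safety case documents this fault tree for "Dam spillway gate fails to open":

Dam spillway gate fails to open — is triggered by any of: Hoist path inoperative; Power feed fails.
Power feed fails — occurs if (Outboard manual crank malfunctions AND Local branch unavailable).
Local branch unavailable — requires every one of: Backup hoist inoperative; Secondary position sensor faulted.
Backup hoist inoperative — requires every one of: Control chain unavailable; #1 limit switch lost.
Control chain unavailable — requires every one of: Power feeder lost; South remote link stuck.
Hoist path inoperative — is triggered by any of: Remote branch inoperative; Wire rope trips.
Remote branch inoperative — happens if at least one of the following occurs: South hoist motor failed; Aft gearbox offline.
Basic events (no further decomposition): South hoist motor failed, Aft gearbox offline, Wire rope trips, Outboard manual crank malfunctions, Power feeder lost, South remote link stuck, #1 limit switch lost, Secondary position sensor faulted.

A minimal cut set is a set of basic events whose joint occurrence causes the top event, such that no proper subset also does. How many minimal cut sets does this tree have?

Remote branch inoperative [OR]: union of children's cut sets → 2 cut set(s).
Hoist path inoperative [OR]: union of children's cut sets → 3 cut set(s).
Control chain unavailable [AND]: one cut set from each child combined → 1 × 1 = 1 cut set(s).
Backup hoist inoperative [AND]: one cut set from each child combined → 1 × 1 = 1 cut set(s).
Local branch unavailable [AND]: one cut set from each child combined → 1 × 1 = 1 cut set(s).
Power feed fails [AND]: one cut set from each child combined → 1 × 1 = 1 cut set(s).
Dam spillway gate fails to open [OR]: union of children's cut sets → 4 cut set(s).
Minimal cut sets: {South hoist motor failed}; {Aft gearbox offline}; {Wire rope trips}; {#1 limit switch lost, Outboard manual crank malfunctions, Power feeder lost, Secondary position sensor faulted, South remote link stuck}.

4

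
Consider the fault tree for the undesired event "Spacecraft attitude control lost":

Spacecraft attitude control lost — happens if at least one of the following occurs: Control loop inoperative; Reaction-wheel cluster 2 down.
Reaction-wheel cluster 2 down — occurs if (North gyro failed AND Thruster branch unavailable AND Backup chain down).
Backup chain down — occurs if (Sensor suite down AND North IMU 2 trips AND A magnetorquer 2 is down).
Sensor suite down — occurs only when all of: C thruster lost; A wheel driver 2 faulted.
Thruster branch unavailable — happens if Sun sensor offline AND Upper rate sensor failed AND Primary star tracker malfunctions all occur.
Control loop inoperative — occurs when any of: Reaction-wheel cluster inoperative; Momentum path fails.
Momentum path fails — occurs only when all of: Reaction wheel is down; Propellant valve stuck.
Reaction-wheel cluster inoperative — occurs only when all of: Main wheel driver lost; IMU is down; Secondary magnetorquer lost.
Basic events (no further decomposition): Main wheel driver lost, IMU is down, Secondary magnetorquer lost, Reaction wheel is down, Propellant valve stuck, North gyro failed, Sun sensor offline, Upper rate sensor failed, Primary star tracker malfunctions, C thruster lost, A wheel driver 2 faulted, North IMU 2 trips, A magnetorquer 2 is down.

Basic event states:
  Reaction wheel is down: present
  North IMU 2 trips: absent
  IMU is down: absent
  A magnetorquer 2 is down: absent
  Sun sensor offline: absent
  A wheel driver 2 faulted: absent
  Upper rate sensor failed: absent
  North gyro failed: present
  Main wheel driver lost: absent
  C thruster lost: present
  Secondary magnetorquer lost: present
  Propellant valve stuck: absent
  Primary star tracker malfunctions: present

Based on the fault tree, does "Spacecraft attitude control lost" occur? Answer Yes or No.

Reaction-wheel cluster inoperative [AND]: Main wheel driver lost=not, IMU is down=not, Secondary magnetorquer lost=occurs → not all inputs occur → does not occur.
Momentum path fails [AND]: Reaction wheel is down=occurs, Propellant valve stuck=not → not all inputs occur → does not occur.
Control loop inoperative [OR]: Reaction-wheel cluster inoperative=not, Momentum path fails=not → no input occurs → does not occur.
Thruster branch unavailable [AND]: Sun sensor offline=not, Upper rate sensor failed=not, Primary star tracker malfunctions=occurs → not all inputs occur → does not occur.
Sensor suite down [AND]: C thruster lost=occurs, A wheel driver 2 faulted=not → not all inputs occur → does not occur.
Backup chain down [AND]: Sensor suite down=not, North IMU 2 trips=not, A magnetorquer 2 is down=not → not all inputs occur → does not occur.
Reaction-wheel cluster 2 down [AND]: North gyro failed=occurs, Thruster branch unavailable=not, Backup chain down=not → not all inputs occur → does not occur.
Spacecraft attitude control lost [OR]: Control loop inoperative=not, Reaction-wheel cluster 2 down=not → no input occurs → does not occur.

No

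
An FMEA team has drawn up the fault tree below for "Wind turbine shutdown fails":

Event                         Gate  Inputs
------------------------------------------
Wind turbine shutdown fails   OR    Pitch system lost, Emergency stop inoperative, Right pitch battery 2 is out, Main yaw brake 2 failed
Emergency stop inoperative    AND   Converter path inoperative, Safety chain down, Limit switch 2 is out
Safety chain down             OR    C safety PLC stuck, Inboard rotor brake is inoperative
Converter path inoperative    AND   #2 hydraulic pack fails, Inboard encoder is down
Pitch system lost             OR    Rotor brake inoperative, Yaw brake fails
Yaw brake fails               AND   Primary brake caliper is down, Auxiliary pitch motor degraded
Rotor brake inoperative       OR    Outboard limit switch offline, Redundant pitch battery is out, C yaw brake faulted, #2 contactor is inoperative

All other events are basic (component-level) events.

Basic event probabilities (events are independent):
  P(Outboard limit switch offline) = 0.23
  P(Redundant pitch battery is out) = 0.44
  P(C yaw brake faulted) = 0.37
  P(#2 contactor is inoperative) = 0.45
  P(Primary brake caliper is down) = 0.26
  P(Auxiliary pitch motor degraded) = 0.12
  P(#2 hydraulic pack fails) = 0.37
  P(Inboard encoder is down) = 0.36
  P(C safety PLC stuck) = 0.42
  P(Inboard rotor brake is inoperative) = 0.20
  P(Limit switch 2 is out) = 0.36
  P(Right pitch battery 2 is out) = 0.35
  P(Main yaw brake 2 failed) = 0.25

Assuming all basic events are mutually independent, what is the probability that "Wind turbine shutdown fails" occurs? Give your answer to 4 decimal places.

P(Rotor brake inoperative) [OR] = 1 − (1−0.23) × (1−0.44) × (1−0.37) × (1−0.45) = 0.850589
P(Yaw brake fails) [AND] = 0.26 × 0.12 = 0.031200
P(Pitch system lost) [OR] = 1 − (1−0.850589) × (1−0.031200) = 0.855251
P(Converter path inoperative) [AND] = 0.37 × 0.36 = 0.133200
P(Safety chain down) [OR] = 1 − (1−0.42) × (1−0.20) = 0.536000
P(Emergency stop inoperative) [AND] = 0.133200 × 0.536000 × 0.36 = 0.025702
P(Wind turbine shutdown fails) [OR] = 1 − (1−0.855251) × (1−0.025702) × (1−0.35) × (1−0.25) = 0.931249
Rounded to 4 decimal places: P(Wind turbine shutdown fails) ≈ 0.9312.

0.9312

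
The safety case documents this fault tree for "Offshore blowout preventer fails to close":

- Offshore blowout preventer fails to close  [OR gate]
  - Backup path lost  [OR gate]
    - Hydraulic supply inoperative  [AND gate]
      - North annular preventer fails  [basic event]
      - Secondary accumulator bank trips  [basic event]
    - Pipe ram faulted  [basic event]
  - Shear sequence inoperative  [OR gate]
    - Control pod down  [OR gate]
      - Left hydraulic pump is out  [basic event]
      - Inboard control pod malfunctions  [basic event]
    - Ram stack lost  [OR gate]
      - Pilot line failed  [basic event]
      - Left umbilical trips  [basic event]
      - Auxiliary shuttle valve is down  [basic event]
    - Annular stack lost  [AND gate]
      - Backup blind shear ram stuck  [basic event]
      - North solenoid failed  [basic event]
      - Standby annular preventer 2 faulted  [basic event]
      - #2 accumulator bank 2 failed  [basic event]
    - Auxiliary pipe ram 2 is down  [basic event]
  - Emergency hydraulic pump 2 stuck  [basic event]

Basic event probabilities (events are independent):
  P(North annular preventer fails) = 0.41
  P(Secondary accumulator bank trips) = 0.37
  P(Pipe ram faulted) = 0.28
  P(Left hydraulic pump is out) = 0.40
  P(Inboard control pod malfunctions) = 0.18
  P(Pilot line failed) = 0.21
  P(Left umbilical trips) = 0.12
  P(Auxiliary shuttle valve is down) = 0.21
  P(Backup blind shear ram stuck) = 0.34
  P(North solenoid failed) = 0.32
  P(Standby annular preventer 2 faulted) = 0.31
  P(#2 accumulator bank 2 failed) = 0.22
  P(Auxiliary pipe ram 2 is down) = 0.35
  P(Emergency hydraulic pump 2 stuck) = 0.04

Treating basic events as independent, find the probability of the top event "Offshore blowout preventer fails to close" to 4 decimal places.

P(Hydraulic supply inoperative) [AND] = 0.41 × 0.37 = 0.151700
P(Backup path lost) [OR] = 1 − (1−0.151700) × (1−0.28) = 0.389224
P(Control pod down) [OR] = 1 − (1−0.40) × (1−0.18) = 0.508000
P(Ram stack lost) [OR] = 1 − (1−0.21) × (1−0.12) × (1−0.21) = 0.450792
P(Annular stack lost) [AND] = 0.34 × 0.32 × 0.31 × 0.22 = 0.007420
P(Shear sequence inoperative) [OR] = 1 − (1−0.508000) × (1−0.450792) × (1−0.007420) × (1−0.35) = 0.825667
P(Offshore blowout preventer fails to close) [OR] = 1 − (1−0.389224) × (1−0.825667) × (1−0.04) = 0.897781
Rounded to 4 decimal places: P(Offshore blowout preventer fails to close) ≈ 0.8978.

0.8978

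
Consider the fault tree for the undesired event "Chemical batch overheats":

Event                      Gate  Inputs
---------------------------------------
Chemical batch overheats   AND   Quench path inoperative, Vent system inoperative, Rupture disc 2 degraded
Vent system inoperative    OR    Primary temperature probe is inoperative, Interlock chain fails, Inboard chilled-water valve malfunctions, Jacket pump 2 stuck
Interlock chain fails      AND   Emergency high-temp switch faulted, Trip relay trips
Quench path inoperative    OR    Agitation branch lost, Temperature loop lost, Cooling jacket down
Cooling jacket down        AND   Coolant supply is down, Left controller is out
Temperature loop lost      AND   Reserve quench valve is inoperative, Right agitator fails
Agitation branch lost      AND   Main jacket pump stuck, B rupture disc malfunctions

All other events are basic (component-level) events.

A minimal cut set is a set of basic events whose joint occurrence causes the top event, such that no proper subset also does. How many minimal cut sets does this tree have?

Agitation branch lost [AND]: one cut set from each child combined → 1 × 1 = 1 cut set(s).
Temperature loop lost [AND]: one cut set from each child combined → 1 × 1 = 1 cut set(s).
Cooling jacket down [AND]: one cut set from each child combined → 1 × 1 = 1 cut set(s).
Quench path inoperative [OR]: union of children's cut sets → 3 cut set(s).
Interlock chain fails [AND]: one cut set from each child combined → 1 × 1 = 1 cut set(s).
Vent system inoperative [OR]: union of children's cut sets → 4 cut set(s).
Chemical batch overheats [AND]: one cut set from each child combined → 3 × 4 × 1 = 12 cut set(s).

12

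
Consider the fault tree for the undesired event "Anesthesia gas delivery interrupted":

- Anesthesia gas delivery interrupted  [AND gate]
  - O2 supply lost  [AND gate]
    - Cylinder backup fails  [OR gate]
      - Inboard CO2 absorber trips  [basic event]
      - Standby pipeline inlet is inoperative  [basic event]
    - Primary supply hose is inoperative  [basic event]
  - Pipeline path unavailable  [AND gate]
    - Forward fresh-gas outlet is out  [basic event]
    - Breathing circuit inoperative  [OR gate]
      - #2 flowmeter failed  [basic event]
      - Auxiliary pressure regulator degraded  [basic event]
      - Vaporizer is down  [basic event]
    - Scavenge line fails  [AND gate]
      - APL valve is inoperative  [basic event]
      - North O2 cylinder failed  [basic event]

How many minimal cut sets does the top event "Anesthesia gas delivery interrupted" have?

6

Cylinder backup fails [OR]: union of children's cut sets → 2 cut set(s).
O2 supply lost [AND]: one cut set from each child combined → 2 × 1 = 2 cut set(s).
Breathing circuit inoperative [OR]: union of children's cut sets → 3 cut set(s).
Scavenge line fails [AND]: one cut set from each child combined → 1 × 1 = 1 cut set(s).
Pipeline path unavailable [AND]: one cut set from each child combined → 1 × 3 × 1 = 3 cut set(s).
Anesthesia gas delivery interrupted [AND]: one cut set from each child combined → 2 × 3 = 6 cut set(s).
Minimal cut sets: {#2 flowmeter failed, APL valve is inoperative, Forward fresh-gas outlet is out, Inboard CO2 absorber trips, North O2 cylinder failed, Primary supply hose is inoperative}; {APL valve is inoperative, Auxiliary pressure regulator degraded, Forward fresh-gas outlet is out, Inboard CO2 absorber trips, North O2 cylinder failed, Primary supply hose is inoperative}; {APL valve is inoperative, Forward fresh-gas outlet is out, Inboard CO2 absorber trips, North O2 cylinder failed, Primary supply hose is inoperative, Vaporizer is down}; {#2 flowmeter failed, APL valve is inoperative, Forward fresh-gas outlet is out, North O2 cylinder failed, Primary supply hose is inoperative, Standby pipeline inlet is inoperative}; {APL valve is inoperative, Auxiliary pressure regulator degraded, Forward fresh-gas outlet is out, North O2 cylinder failed, Primary supply hose is inoperative, Standby pipeline inlet is inoperative}; {APL valve is inoperative, Forward fresh-gas outlet is out, North O2 cylinder failed, Primary supply hose is inoperative, Standby pipeline inlet is inoperative, Vaporizer is down}.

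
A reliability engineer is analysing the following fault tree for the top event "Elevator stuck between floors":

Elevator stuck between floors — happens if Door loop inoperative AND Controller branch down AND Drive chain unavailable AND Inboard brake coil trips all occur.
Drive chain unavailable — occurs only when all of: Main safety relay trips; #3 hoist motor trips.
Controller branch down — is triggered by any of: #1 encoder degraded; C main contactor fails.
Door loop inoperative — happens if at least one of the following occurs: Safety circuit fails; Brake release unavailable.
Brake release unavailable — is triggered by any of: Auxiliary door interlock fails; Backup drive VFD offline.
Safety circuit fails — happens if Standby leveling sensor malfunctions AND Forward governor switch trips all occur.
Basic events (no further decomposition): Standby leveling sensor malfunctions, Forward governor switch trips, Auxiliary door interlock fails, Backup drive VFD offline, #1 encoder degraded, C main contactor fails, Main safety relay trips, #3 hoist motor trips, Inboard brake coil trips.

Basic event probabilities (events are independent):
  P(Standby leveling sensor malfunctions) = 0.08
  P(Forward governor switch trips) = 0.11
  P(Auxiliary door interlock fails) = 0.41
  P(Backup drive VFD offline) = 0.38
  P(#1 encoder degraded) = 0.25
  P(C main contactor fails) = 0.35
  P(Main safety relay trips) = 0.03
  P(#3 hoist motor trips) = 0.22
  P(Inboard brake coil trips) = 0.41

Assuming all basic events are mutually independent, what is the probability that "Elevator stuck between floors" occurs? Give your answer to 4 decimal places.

P(Safety circuit fails) [AND] = 0.08 × 0.11 = 0.008800
P(Brake release unavailable) [OR] = 1 − (1−0.41) × (1−0.38) = 0.634200
P(Door loop inoperative) [OR] = 1 − (1−0.008800) × (1−0.634200) = 0.637419
P(Controller branch down) [OR] = 1 − (1−0.25) × (1−0.35) = 0.512500
P(Drive chain unavailable) [AND] = 0.03 × 0.22 = 0.006600
P(Elevator stuck between floors) [AND] = 0.637419 × 0.512500 × 0.006600 × 0.41 = 0.000884
Rounded to 4 decimal places: P(Elevator stuck between floors) ≈ 0.0009.

0.0009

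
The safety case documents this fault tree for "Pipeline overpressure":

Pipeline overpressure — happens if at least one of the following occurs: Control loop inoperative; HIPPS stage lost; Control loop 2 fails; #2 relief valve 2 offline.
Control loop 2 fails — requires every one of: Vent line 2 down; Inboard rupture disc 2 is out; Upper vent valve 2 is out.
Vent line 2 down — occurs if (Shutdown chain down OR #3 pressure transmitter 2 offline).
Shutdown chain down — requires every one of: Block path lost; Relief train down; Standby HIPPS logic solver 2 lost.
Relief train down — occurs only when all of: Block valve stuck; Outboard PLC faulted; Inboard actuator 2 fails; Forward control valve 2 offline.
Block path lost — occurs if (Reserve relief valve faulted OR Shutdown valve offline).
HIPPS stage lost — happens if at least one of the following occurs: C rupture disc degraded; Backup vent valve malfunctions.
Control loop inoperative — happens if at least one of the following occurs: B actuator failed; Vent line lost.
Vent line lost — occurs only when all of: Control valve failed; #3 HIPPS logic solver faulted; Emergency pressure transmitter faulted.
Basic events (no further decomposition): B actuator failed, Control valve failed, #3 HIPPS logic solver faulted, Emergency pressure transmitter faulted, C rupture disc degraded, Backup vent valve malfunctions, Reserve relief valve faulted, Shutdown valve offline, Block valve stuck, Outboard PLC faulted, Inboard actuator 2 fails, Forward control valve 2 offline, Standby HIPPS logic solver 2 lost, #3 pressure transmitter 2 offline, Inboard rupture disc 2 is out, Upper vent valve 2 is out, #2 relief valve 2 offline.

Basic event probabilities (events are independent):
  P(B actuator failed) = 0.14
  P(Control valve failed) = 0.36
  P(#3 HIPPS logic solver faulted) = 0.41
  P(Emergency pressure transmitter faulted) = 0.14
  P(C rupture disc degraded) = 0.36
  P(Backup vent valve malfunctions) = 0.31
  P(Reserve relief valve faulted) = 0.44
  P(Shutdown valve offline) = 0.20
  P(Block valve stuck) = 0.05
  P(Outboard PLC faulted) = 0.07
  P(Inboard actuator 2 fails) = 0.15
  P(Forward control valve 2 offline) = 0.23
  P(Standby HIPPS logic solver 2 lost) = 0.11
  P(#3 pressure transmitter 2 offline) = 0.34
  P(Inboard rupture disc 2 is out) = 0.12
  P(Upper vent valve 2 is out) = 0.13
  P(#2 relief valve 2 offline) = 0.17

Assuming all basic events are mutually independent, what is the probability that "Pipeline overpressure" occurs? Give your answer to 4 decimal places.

0.6929

P(Vent line lost) [AND] = 0.36 × 0.41 × 0.14 = 0.020664
P(Control loop inoperative) [OR] = 1 − (1−0.14) × (1−0.020664) = 0.157771
P(HIPPS stage lost) [OR] = 1 − (1−0.36) × (1−0.31) = 0.558400
P(Block path lost) [OR] = 1 − (1−0.44) × (1−0.20) = 0.552000
P(Relief train down) [AND] = 0.05 × 0.07 × 0.15 × 0.23 = 0.000121
P(Shutdown chain down) [AND] = 0.552000 × 0.000121 × 0.11 = 0.000007
P(Vent line 2 down) [OR] = 1 − (1−0.000007) × (1−0.34) = 0.340005
P(Control loop 2 fails) [AND] = 0.340005 × 0.12 × 0.13 = 0.005304
P(Pipeline overpressure) [OR] = 1 − (1−0.157771) × (1−0.558400) × (1−0.005304) × (1−0.17) = 0.692937
Rounded to 4 decimal places: P(Pipeline overpressure) ≈ 0.6929.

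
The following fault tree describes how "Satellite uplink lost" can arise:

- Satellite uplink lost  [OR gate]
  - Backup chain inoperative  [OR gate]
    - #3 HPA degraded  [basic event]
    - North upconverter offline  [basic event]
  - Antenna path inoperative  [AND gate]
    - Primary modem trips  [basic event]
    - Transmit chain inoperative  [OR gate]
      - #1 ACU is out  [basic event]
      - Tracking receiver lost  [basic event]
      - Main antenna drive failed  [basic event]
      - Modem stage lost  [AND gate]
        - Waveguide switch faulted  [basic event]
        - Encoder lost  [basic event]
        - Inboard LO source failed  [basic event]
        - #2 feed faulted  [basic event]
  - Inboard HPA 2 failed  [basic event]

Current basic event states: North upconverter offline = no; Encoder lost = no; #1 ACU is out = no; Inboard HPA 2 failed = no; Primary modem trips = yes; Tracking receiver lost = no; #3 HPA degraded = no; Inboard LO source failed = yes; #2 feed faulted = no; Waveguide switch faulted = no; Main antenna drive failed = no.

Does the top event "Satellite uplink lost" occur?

No

Backup chain inoperative [OR]: #3 HPA degraded=not, North upconverter offline=not → no input occurs → does not occur.
Modem stage lost [AND]: Waveguide switch faulted=not, Encoder lost=not, Inboard LO source failed=occurs, #2 feed faulted=not → not all inputs occur → does not occur.
Transmit chain inoperative [OR]: #1 ACU is out=not, Tracking receiver lost=not, Main antenna drive failed=not, Modem stage lost=not → no input occurs → does not occur.
Antenna path inoperative [AND]: Primary modem trips=occurs, Transmit chain inoperative=not → not all inputs occur → does not occur.
Satellite uplink lost [OR]: Backup chain inoperative=not, Antenna path inoperative=not, Inboard HPA 2 failed=not → no input occurs → does not occur.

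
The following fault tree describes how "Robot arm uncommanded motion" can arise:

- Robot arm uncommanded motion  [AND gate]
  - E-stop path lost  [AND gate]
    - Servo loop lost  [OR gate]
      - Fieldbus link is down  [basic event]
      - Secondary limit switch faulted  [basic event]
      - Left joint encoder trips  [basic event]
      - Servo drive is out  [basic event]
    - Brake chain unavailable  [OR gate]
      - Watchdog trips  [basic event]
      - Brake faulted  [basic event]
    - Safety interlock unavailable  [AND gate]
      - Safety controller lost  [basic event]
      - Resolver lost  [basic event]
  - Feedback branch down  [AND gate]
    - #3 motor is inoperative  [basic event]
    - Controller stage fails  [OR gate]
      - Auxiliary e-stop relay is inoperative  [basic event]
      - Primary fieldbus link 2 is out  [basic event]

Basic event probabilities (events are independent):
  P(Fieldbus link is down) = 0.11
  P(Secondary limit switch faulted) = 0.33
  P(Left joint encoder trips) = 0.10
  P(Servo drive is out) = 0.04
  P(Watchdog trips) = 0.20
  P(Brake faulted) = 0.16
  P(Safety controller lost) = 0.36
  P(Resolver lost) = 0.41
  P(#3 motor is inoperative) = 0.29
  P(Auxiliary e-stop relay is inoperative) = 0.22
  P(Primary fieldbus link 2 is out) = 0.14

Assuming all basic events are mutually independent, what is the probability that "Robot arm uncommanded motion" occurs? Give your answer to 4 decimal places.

0.0022

P(Servo loop lost) [OR] = 1 − (1−0.11) × (1−0.33) × (1−0.10) × (1−0.04) = 0.484797
P(Brake chain unavailable) [OR] = 1 − (1−0.20) × (1−0.16) = 0.328000
P(Safety interlock unavailable) [AND] = 0.36 × 0.41 = 0.147600
P(E-stop path lost) [AND] = 0.484797 × 0.328000 × 0.147600 = 0.023470
P(Controller stage fails) [OR] = 1 − (1−0.22) × (1−0.14) = 0.329200
P(Feedback branch down) [AND] = 0.29 × 0.329200 = 0.095468
P(Robot arm uncommanded motion) [AND] = 0.023470 × 0.095468 = 0.002241
Rounded to 4 decimal places: P(Robot arm uncommanded motion) ≈ 0.0022.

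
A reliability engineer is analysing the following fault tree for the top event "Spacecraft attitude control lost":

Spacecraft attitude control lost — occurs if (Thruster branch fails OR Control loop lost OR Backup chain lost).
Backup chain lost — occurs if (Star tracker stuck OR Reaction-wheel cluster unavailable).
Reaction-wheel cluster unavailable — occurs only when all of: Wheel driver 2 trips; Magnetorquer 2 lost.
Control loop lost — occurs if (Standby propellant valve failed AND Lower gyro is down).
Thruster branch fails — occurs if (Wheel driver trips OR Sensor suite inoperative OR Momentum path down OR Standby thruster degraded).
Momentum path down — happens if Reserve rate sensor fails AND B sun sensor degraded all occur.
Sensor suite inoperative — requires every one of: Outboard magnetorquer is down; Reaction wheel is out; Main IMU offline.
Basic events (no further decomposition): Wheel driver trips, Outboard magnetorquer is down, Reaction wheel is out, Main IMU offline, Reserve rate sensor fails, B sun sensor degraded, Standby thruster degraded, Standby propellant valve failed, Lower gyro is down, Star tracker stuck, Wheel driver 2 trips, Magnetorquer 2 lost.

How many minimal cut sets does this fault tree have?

Sensor suite inoperative [AND]: one cut set from each child combined → 1 × 1 × 1 = 1 cut set(s).
Momentum path down [AND]: one cut set from each child combined → 1 × 1 = 1 cut set(s).
Thruster branch fails [OR]: union of children's cut sets → 4 cut set(s).
Control loop lost [AND]: one cut set from each child combined → 1 × 1 = 1 cut set(s).
Reaction-wheel cluster unavailable [AND]: one cut set from each child combined → 1 × 1 = 1 cut set(s).
Backup chain lost [OR]: union of children's cut sets → 2 cut set(s).
Spacecraft attitude control lost [OR]: union of children's cut sets → 7 cut set(s).
Minimal cut sets: {Wheel driver trips}; {Main IMU offline, Outboard magnetorquer is down, Reaction wheel is out}; {B sun sensor degraded, Reserve rate sensor fails}; {Standby thruster degraded}; {Lower gyro is down, Standby propellant valve failed}; {Star tracker stuck}; {Magnetorquer 2 lost, Wheel driver 2 trips}.

7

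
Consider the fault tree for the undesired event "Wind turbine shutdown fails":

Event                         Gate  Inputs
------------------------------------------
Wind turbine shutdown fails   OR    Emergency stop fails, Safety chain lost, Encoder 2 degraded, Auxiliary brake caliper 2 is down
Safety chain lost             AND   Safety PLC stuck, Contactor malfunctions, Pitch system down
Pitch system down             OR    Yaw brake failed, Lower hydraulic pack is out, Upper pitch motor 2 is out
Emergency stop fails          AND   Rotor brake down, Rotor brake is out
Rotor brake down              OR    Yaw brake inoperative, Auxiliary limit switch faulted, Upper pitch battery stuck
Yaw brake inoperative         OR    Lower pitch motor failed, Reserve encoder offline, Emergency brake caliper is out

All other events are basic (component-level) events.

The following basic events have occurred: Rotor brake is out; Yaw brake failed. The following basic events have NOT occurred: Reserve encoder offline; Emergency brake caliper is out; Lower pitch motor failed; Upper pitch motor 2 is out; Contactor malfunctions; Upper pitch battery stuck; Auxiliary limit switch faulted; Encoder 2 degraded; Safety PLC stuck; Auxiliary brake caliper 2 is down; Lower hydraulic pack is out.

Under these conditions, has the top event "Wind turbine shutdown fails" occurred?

No

Yaw brake inoperative [OR]: Lower pitch motor failed=not, Reserve encoder offline=not, Emergency brake caliper is out=not → no input occurs → does not occur.
Rotor brake down [OR]: Yaw brake inoperative=not, Auxiliary limit switch faulted=not, Upper pitch battery stuck=not → no input occurs → does not occur.
Emergency stop fails [AND]: Rotor brake down=not, Rotor brake is out=occurs → not all inputs occur → does not occur.
Pitch system down [OR]: Yaw brake failed=occurs, Lower hydraulic pack is out=not, Upper pitch motor 2 is out=not → at least one input occurs → occurs.
Safety chain lost [AND]: Safety PLC stuck=not, Contactor malfunctions=not, Pitch system down=occurs → not all inputs occur → does not occur.
Wind turbine shutdown fails [OR]: Emergency stop fails=not, Safety chain lost=not, Encoder 2 degraded=not, Auxiliary brake caliper 2 is down=not → no input occurs → does not occur.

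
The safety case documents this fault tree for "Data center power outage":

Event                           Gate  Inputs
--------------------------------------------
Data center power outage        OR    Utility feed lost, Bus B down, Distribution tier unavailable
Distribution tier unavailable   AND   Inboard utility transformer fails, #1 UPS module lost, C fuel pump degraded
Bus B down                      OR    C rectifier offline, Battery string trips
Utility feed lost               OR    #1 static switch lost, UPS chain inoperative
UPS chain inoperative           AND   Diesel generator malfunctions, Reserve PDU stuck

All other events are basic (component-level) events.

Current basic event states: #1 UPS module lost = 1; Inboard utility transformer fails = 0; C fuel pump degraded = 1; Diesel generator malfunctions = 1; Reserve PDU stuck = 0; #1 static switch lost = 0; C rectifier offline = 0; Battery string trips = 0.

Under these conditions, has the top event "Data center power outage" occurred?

No

UPS chain inoperative [AND]: Diesel generator malfunctions=occurs, Reserve PDU stuck=not → not all inputs occur → does not occur.
Utility feed lost [OR]: #1 static switch lost=not, UPS chain inoperative=not → no input occurs → does not occur.
Bus B down [OR]: C rectifier offline=not, Battery string trips=not → no input occurs → does not occur.
Distribution tier unavailable [AND]: Inboard utility transformer fails=not, #1 UPS module lost=occurs, C fuel pump degraded=occurs → not all inputs occur → does not occur.
Data center power outage [OR]: Utility feed lost=not, Bus B down=not, Distribution tier unavailable=not → no input occurs → does not occur.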